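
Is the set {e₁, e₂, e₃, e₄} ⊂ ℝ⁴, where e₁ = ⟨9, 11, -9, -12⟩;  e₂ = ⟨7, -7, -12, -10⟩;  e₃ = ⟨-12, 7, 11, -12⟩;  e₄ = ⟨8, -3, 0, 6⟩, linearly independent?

linearly independent

Row-reduce the matrix whose columns are e₁, e₂, e₃, e₄.
The reduction yields 4 nonzero rows, so the rank is 4.
Since rank = 4 (the number of vectors), the set is linearly independent.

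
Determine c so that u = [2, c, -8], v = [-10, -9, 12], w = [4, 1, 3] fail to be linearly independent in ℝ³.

Place the vectors as rows of a 3×3 matrix; dependence ⇔ determinant zero.
Expanding, det = 78*c - 286.
Solving 78*c - 286 = 0 yields c = 11/3.

c = 11/3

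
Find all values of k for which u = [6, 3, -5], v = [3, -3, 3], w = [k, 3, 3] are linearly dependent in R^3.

k = -30

The set is linearly dependent precisely when det[u; v; w] = 0.
Expanding, det = -6*k - 180.
Setting this to zero gives k = -30.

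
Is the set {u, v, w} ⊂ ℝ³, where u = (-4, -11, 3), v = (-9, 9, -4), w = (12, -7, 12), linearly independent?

Form the 3×3 matrix with these as columns; its determinant is -1115.
A nonzero determinant means the columns are linearly independent.

linearly independent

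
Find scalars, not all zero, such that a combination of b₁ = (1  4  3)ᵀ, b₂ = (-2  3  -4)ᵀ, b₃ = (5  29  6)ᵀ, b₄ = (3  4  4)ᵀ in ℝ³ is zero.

2b₁ + 3b₂ - b₃ + 3b₄ = 0

Row-reduce the matrix with b₁, b₂, b₃, b₄ as columns; the null space gives the coefficients.
One solution (up to scaling) is (2, 3, -1, 3).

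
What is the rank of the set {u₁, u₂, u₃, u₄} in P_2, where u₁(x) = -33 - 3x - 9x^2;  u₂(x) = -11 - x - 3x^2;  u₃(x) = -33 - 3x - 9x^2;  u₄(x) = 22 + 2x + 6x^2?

Represent each element by its coordinate vector in ℝ³.
Put the 3×4 matrix [u₁|u₂|u₃|u₄] into echelon form.
There is 1 pivot column, so rank = 1.
(With 4 elements in a 3-dimensional space the rank is at most 3.)

rank 1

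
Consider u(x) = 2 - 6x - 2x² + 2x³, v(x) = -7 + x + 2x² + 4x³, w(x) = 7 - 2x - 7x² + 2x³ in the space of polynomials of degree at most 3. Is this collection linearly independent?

Write each element as a coordinate vector in ℝ⁴ using {1, x, …, x³}.
Row-reduce the matrix whose columns are u, v, w.
The reduction yields 3 nonzero rows, so the rank is 3.
Since rank = 3 (the number of vectors), the set is linearly independent.

linearly independent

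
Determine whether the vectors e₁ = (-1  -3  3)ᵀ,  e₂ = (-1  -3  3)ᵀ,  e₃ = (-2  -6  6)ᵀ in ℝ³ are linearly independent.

Two of the vectors are equal, giving an immediate dependence.

linearly dependent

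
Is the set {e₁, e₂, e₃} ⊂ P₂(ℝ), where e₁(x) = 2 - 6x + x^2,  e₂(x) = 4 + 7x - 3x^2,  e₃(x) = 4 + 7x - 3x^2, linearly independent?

Take coordinates with respect to the standard basis {1, x, x^2}.
Two of the vectors are equal, giving an immediate dependence.

linearly dependent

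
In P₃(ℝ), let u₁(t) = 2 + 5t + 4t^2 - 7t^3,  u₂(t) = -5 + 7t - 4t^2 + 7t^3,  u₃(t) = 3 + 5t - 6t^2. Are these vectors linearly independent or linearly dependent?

linearly independent

Write each element as a coordinate vector in ℝ⁴ using {1, t, …, t^3}.
Place the vectors as rows of a 3×4 matrix and reduce to echelon form.
The reduction yields 3 nonzero rows, so the rank is 3.
Since rank = 3 (the number of vectors), the set is linearly independent.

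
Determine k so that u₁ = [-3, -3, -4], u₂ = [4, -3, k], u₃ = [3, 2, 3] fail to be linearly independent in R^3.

Dependence holds iff the 3×3 matrix [u₁ u₂ u₃] is singular.
The determinant works out to -3*k - 5.
Setting this to zero gives k = -5/3.

k = -5/3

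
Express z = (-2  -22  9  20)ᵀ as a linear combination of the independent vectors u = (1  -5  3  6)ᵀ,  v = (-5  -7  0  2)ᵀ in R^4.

Solve the system with u, v as columns and z as the right-hand side.
The system has the unique solution (c₁, c₂) = (3, 1).

z = 3u + v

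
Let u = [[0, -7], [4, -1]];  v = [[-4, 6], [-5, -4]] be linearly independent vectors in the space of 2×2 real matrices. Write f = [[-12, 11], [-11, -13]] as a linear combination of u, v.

f = u + 3v

Take coordinate vectors relative to {E₁₁, E₁₂, E₂₁, E₂₂}.
Write f = α₁u + α₂v and equate components.
Back-substitution yields (α₁, α₂) = (1, 3).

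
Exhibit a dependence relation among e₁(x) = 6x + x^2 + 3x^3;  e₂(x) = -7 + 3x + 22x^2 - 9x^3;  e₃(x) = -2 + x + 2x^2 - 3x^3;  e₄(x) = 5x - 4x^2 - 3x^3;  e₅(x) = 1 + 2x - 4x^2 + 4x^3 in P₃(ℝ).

2e₁ - e₂ + 2e₃ - e₄ - 3e₅ = 0

Write each element as a vector in ℝ⁴ using {1, x, …, x^3}.
Write the vectors as columns of a matrix and find a nonzero vector in its null space.
The free variable yields coefficients (2, -1, 2, -1, -3) (any nonzero multiple also works).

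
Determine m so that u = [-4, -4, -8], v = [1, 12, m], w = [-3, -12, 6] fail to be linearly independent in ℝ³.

Place the vectors as rows of a 3×3 matrix; dependence ⇔ determinant zero.
The determinant works out to -36*m - 456.
This vanishes exactly when m = -38/3.

m = -38/3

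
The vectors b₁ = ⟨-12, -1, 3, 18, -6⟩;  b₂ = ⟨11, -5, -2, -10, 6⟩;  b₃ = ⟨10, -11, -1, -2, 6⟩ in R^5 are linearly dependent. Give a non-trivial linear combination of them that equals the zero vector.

Set up α₁b₁ + … + α₃b₃ = 0 and solve the homogeneous system.
The free variable yields coefficients (1, 2, -1) (any nonzero multiple also works).

b₁ + 2b₂ - b₃ = 0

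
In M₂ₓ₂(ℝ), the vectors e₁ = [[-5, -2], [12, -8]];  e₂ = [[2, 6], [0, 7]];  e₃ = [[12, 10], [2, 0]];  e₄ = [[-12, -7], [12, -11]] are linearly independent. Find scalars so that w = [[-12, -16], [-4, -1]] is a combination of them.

Identify each element with its coordinate vector in ℝ⁴ via {E₁₁, E₁₂, E₂₁, E₂₂}.
Set up the augmented matrix [e₁ | e₂ | e₃ | e₄ | w] and row-reduce.
Back-substitution yields (a₁, …, a₄) = (2, -1, -2, -2).

w = 2e₁ - e₂ - 2e₃ - 2e₄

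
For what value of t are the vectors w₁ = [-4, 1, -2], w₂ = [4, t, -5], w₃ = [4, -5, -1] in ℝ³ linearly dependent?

t = -31/3

Dependence holds iff the 3×3 matrix [w₁ w₂ w₃] is singular.
Cofactor expansion gives det = 12*t + 124.
Setting this to zero gives t = -31/3.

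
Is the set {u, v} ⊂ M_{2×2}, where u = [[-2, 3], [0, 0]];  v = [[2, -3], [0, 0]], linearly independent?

linearly dependent

Write each element as a coordinate vector in ℝ⁴ using {E₁₁, E₁₂, E₂₁, E₂₂}.
Row-reduce the matrix whose columns are u, v.
The reduction yields 1 nonzero row, so the rank is 1.
Since rank 1 < 2, the set is linearly dependent.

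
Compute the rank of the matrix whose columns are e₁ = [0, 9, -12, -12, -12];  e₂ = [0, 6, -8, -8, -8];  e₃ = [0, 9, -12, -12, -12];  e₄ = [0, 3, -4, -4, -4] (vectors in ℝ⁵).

Apply Gaussian elimination to the matrix whose rows are e₁, e₂, e₃, e₄.
The echelon form has 1 nonzero row, so the rank is 1.

rank 1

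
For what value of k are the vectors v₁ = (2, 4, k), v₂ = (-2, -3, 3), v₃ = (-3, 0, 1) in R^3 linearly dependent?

k = -34/9

The vectors are dependent exactly when the determinant of the matrix with rows v₁, v₂, v₃ vanishes.
The determinant works out to -9*k - 34.
This vanishes exactly when k = -34/9.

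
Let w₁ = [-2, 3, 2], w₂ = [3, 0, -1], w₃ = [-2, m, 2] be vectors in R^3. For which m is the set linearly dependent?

Place the vectors as rows of a 3×3 matrix; dependence ⇔ determinant zero.
Cofactor expansion gives det = 4*m - 12.
Solving 4*m - 12 = 0 yields m = 3.

m = 3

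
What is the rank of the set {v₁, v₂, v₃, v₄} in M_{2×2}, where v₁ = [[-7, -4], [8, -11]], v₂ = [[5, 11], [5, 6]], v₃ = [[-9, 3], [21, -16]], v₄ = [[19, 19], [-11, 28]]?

2

Use coordinates relative to {E₁₁, E₁₂, E₂₁, E₂₂}.
Put the 4×4 matrix [v₁|v₂|v₃|v₄] into echelon form.
Exactly 2 pivots survive; hence the rank is 2.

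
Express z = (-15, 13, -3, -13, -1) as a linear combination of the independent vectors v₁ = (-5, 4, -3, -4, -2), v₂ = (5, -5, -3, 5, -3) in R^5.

Since v₁, v₂ are independent, the coefficients expressing z are uniquely determined by a linear system.
Row-reducing the augmented matrix gives the unique coefficients (α₁, α₂) = (2, -1).

z = 2v₁ - v₂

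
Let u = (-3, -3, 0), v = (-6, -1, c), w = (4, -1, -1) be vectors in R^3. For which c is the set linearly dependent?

Dependence holds iff the 3×3 matrix [u v w] is singular.
Expanding, det = 15 - 15*c.
Setting this to zero gives c = 1.

c = 1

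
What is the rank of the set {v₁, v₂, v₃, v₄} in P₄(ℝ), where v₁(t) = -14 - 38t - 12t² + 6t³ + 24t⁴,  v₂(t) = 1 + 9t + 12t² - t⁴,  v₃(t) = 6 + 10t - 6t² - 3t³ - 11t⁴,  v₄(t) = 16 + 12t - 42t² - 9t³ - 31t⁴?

2

Use coordinates relative to {1, t, …, t⁴}.
Form the matrix with v₁, v₂, v₃, v₄ as columns and reduce.
There are 2 pivot columns, so rank = 2.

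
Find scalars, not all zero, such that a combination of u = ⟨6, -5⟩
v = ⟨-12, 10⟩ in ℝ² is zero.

Row-reduce the matrix with u, v as columns; the null space gives the coefficients.
One solution (up to scaling) is (2, 1).

2u + v = 0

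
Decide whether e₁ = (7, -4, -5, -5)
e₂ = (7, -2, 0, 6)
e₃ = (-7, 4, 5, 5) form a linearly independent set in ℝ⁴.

linearly dependent

Row-reduce the matrix whose columns are e₁, e₂, e₃.
The reduction yields 2 nonzero rows, so the rank is 2.
Since rank 2 < 3, the set is linearly dependent.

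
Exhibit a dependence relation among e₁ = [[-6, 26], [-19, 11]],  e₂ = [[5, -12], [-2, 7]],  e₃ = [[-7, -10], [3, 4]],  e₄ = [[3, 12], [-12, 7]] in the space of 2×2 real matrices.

Pass to coordinate vectors relative to the basis {E₁₁, E₁₂, E₂₁, E₂₂}.
Write the vectors as columns of a matrix and find a nonzero vector in its null space.
The free variable yields coefficients (1, 1, -1, -2) (any nonzero multiple also works).

e₁ + e₂ - e₃ - 2e₄ = 0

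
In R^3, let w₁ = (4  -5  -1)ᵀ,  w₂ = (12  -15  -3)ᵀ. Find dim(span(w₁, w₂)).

Apply Gaussian elimination to the matrix whose rows are w₁, w₂.
Exactly 1 pivot survives; hence the rank is 1.

dim = 1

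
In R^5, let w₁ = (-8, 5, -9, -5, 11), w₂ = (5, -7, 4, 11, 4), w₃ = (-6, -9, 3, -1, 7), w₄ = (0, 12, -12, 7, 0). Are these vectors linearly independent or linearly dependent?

Row-reduce the matrix whose columns are w₁, w₂, w₃, w₄.
The reduction yields 4 nonzero rows, so the rank is 4.
Since rank = 4 (the number of vectors), the set is linearly independent.

linearly independent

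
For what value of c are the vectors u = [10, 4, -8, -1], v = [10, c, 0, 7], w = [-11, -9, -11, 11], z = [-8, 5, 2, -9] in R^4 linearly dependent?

The vectors are dependent exactly when the determinant of the matrix with rows u, v, w, z vanishes.
The determinant works out to 2376*c + 7992.
Solving 2376*c + 7992 = 0 yields c = -37/11.

c = -37/11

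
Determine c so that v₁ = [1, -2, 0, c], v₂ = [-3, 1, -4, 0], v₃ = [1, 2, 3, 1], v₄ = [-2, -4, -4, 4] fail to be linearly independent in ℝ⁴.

c = -8/7

Dependence holds iff the 4×4 matrix [v₁ v₂ v₃ v₄] is singular.
Expanding, det = 14*c + 16.
Setting this to zero gives c = -8/7.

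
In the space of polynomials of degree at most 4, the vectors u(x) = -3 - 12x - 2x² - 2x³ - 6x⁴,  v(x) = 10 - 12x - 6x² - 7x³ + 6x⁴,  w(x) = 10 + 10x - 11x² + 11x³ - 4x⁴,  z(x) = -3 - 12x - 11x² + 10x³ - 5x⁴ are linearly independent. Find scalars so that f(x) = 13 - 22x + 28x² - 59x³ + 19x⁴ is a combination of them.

f = 2u + 2v - w - 3z

Take coordinate vectors relative to {1, x, …, x⁴}.
Solve the system with u, v, w, z as columns and f as the right-hand side.
The system has the unique solution (a₁, …, a₄) = (2, 2, -1, -3).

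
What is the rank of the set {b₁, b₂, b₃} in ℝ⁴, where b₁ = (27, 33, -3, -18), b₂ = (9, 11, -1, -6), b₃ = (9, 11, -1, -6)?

Form the matrix with b₁, b₂, b₃ as columns and reduce.
The echelon form has 1 nonzero row, so the rank is 1.

1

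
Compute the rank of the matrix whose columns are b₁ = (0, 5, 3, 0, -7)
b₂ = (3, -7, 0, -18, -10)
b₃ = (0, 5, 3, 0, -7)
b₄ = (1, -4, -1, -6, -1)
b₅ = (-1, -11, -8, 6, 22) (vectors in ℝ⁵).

Apply Gaussian elimination to the matrix whose rows are b₁, b₂, b₃, b₄, b₅.
The echelon form has 2 nonzero rows, so the rank is 2.

rank 2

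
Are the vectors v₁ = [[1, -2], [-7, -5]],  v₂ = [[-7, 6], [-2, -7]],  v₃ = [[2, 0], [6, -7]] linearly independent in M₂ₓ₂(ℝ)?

linearly independent

Take coordinates with respect to the standard basis {E₁₁, E₁₂, E₂₁, E₂₂}.
Row-reduce the matrix whose columns are v₁, v₂, v₃.
The reduction yields 3 nonzero rows, so the rank is 3.
Since rank = 3 (the number of vectors), the set is linearly independent.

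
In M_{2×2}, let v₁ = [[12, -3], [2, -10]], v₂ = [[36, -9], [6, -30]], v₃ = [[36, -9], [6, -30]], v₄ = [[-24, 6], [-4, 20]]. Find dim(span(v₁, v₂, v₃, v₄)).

1

Pass to coordinate vectors with respect to the basis {E₁₁, E₁₂, E₂₁, E₂₂}.
Apply Gaussian elimination to the matrix whose rows are v₁, v₂, v₃, v₄.
Reduction leaves 1 leading entry, giving rank 1.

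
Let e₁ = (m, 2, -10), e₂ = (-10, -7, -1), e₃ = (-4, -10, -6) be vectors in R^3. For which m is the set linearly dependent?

Place the vectors as rows of a 3×3 matrix; dependence ⇔ determinant zero.
Cofactor expansion gives det = 32*m - 832.
Setting this to zero gives m = 26.

m = 26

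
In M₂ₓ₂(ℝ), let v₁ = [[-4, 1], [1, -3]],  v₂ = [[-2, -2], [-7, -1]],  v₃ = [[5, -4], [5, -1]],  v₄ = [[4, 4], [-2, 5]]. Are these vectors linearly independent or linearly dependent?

linearly independent

Take coordinates with respect to the standard basis {E₁₁, E₁₂, E₂₁, E₂₂}.
Place the vectors as rows of a 4×4 matrix and reduce to echelon form.
The reduction yields 4 nonzero rows, so the rank is 4.
Since rank = 4 (the number of vectors), the set is linearly independent.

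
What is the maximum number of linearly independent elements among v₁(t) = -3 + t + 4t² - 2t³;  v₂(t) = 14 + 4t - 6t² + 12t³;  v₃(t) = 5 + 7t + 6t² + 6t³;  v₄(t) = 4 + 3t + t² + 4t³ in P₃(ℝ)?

Represent each element by its coordinate vector in ℝ⁴.
Row-reduce the 4×4 matrix with these as rows.
Exactly 2 pivots survive; hence the rank is 2.

2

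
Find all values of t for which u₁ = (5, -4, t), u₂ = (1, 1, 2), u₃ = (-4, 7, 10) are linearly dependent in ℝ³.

t = -52/11

The set is linearly dependent precisely when det[u₁; u₂; u₃] = 0.
Cofactor expansion gives det = 11*t + 52.
Setting this to zero gives t = -52/11.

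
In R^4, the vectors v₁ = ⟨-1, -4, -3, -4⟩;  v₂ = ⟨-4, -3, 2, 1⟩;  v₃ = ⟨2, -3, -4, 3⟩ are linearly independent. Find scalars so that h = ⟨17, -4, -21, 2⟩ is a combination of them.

Write h = a₁v₁ + … + a₃v₃ and equate components.
The system has the unique solution (a₁, a₂, a₃) = (1, -3, 3).

h = v₁ - 3v₂ + 3v₃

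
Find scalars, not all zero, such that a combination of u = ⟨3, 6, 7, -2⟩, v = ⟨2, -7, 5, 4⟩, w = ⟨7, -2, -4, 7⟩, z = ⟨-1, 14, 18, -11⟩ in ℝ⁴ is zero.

Set up α₁u + … + α₄z = 0 and solve the homogeneous system.
One solution (up to scaling) is (2, 0, -1, -1).

2u - w - z = 0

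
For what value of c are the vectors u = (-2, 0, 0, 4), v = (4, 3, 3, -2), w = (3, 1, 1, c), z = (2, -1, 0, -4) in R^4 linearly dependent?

Dependence holds iff the 4×4 matrix [u v w z] is singular.
Cofactor expansion gives det = 6*c + 24.
Solving 6*c + 24 = 0 yields c = -4.

c = -4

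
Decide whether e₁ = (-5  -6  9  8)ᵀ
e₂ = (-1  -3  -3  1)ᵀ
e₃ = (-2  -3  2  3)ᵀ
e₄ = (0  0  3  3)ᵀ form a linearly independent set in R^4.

linearly dependent

Row-reduce the matrix whose columns are e₁, e₂, e₃, e₄.
The reduction yields 3 nonzero rows, so the rank is 3.
Since rank 3 < 4, the set is linearly dependent.
Indeed e₁ + e₂ - 3e₃ = 0.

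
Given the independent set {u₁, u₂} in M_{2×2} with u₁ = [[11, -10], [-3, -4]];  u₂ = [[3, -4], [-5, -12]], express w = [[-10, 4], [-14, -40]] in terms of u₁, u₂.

Take coordinate vectors relative to {E₁₁, E₁₂, E₂₁, E₂₂}.
Solve the system with u₁, u₂ as columns and w as the right-hand side.
Back-substitution yields (a₁, a₂) = (-2, 4).

w = -2u₁ + 4u₂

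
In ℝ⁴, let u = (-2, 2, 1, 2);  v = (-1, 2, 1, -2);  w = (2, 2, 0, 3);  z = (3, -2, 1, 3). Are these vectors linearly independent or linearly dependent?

The matrix [u|v|w|z] has determinant 86.
A nonzero determinant means the columns are linearly independent.

linearly independent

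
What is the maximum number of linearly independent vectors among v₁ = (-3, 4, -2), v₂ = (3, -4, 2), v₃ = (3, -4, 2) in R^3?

Apply Gaussian elimination to the matrix whose rows are v₁, v₂, v₃.
There is 1 pivot column, so rank = 1.

1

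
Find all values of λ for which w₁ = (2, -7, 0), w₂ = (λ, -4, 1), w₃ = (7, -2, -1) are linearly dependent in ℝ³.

λ = -37/7

The set is linearly dependent precisely when det[w₁; w₂; w₃] = 0.
Cofactor expansion gives det = -7*λ - 37.
This vanishes exactly when λ = -37/7.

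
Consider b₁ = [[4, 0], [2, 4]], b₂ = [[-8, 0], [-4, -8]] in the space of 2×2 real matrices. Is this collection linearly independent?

Take coordinates with respect to the standard basis {E₁₁, E₁₂, E₂₁, E₂₂}.
Place the vectors as rows of a 2×4 matrix and reduce to echelon form.
The reduction yields 1 nonzero row, so the rank is 1.
Since rank 1 < 2, the set is linearly dependent.
Indeed 2b₁ + b₂ = 0.

linearly dependent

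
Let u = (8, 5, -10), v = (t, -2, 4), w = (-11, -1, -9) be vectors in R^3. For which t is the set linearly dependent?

t = -16/5

The set is linearly dependent precisely when det[u; v; w] = 0.
The determinant works out to 55*t + 176.
Setting this to zero gives t = -16/5.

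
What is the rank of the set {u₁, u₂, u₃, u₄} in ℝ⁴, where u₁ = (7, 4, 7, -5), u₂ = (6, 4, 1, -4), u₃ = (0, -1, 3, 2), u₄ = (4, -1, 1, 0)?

4

Apply Gaussian elimination to the matrix whose rows are u₁, u₂, u₃, u₄.
Exactly 4 pivots survive; hence the rank is 4.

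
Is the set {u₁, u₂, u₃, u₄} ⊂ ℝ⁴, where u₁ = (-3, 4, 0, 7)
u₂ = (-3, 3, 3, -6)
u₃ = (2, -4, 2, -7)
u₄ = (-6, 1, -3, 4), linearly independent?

linearly independent

Form the 4×4 matrix with these as columns; its determinant is 594.
A nonzero determinant means the columns are linearly independent.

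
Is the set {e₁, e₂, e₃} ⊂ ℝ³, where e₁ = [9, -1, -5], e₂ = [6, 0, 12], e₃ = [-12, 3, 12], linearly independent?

Row-reduce the matrix whose columns are e₁, e₂, e₃.
The reduction yields 3 nonzero rows, so the rank is 3.
Since rank = 3 (the number of vectors), the set is linearly independent.

linearly independent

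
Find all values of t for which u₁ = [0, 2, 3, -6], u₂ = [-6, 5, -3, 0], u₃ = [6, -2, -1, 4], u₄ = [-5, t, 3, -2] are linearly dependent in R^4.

t = -59/12

The vectors are dependent exactly when the determinant of the matrix with rows u₁, u₂, u₃, u₄ vanishes.
Expanding, det = -72*t - 354.
This vanishes exactly when t = -59/12.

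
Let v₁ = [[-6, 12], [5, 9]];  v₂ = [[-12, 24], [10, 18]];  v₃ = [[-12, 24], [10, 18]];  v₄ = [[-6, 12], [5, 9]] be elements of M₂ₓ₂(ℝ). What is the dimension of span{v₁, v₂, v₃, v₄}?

dim = 1

Pass to coordinate vectors with respect to the basis {E₁₁, E₁₂, E₂₁, E₂₂}.
Put the 4×4 matrix [v₁|v₂|v₃|v₄] into echelon form.
Exactly 1 pivot survives; hence the rank is 1.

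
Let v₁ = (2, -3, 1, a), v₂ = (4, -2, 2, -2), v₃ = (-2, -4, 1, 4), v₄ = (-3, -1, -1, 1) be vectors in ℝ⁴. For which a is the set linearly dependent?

Place the vectors as rows of a 4×4 matrix; dependence ⇔ determinant zero.
The determinant works out to -10*a - 30.
Solving -10*a - 30 = 0 yields a = -3.

a = -3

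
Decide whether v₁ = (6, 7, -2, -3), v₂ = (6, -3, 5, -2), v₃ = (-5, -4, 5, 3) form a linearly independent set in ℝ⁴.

Row-reduce the matrix whose columns are v₁, v₂, v₃.
The reduction yields 3 nonzero rows, so the rank is 3.
Since rank = 3 (the number of vectors), the set is linearly independent.

linearly independent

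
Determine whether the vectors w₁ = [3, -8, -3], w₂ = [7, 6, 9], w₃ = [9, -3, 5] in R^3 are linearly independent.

Place the vectors as rows of a 3×3 matrix and reduce to echelon form.
The reduction yields 3 nonzero rows, so the rank is 3.
Since rank = 3 (the number of vectors), the set is linearly independent.

linearly independent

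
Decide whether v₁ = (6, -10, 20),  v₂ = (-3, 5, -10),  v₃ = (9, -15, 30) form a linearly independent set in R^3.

Form the 3×3 matrix with these as columns; its determinant is 0.
A zero determinant means the columns are linearly dependent.

linearly dependent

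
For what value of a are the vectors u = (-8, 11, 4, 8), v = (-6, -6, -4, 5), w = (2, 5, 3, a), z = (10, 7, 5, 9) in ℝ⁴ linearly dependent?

Dependence holds iff the 4×4 matrix [u v w z] is singular.
The determinant works out to 22*a + 418.
Solving 22*a + 418 = 0 yields a = -19.

a = -19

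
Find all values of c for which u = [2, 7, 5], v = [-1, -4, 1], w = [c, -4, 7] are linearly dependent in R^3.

c = -7/9

Dependence holds iff the 3×3 matrix [u v w] is singular.
Cofactor expansion gives det = 27*c + 21.
This vanishes exactly when c = -7/9.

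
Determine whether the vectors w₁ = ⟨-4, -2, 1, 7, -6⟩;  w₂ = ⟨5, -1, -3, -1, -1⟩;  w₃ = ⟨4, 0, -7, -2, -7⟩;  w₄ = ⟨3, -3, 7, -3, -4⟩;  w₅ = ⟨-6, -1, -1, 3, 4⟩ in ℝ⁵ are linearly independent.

linearly independent

Place the vectors as rows of a 5×5 matrix and reduce to echelon form.
The reduction yields 5 nonzero rows, so the rank is 5.
Since rank = 5 (the number of vectors), the set is linearly independent.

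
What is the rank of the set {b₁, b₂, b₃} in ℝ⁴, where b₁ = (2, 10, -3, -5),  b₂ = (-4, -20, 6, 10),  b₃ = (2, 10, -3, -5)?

1

Apply Gaussian elimination to the matrix whose rows are b₁, b₂, b₃.
The echelon form has 1 nonzero row, so the rank is 1.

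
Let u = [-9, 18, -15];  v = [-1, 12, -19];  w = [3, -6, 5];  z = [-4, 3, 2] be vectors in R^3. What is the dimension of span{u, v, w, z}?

Row-reduce the 4×3 matrix with these as rows.
Exactly 2 pivots survive; hence the rank is 2.
(With 4 elements in a 3-dimensional space the rank is at most 3.)

dim = 2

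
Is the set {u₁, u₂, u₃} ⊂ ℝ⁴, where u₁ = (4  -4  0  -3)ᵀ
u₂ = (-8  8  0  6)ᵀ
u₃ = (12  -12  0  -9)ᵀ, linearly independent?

linearly dependent

Row-reduce the matrix whose columns are u₁, u₂, u₃.
The reduction yields 1 nonzero row, so the rank is 1.
Since rank 1 < 3, the set is linearly dependent.
Indeed 2u₁ + u₂ = 0.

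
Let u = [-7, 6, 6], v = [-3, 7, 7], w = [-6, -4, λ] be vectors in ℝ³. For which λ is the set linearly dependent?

The set is linearly dependent precisely when det[u; v; w] = 0.
Cofactor expansion gives det = -31*λ - 124.
This vanishes exactly when λ = -4.

λ = -4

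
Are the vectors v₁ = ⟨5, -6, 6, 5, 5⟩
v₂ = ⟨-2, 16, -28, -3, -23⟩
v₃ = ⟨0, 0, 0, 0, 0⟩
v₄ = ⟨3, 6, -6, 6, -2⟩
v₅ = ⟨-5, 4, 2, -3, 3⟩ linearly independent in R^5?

linearly dependent

One of the vectors is the zero vector, so the set is linearly dependent.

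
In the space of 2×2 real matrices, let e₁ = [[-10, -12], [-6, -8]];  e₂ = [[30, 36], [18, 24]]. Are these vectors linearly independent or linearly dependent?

Write each element as a coordinate vector in ℝ⁴ using {E₁₁, E₁₂, E₂₁, E₂₂}.
Place the vectors as rows of a 2×4 matrix and reduce to echelon form.
The reduction yields 1 nonzero row, so the rank is 1.
Since rank 1 < 2, the set is linearly dependent.
Indeed 3e₁ + e₂ = 0.

linearly dependent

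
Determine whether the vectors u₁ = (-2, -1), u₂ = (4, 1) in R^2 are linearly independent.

Row-reduce the matrix whose columns are u₁, u₂.
The reduction yields 2 nonzero rows, so the rank is 2.
Since rank = 2 (the number of vectors), the set is linearly independent.

linearly independent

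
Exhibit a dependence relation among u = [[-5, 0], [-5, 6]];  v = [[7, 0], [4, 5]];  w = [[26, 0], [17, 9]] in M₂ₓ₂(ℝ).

u - 3v + w = 0

Pass to coordinate vectors relative to the basis {E₁₁, E₁₂, E₂₁, E₂₂}.
Solve the homogeneous system with u, v, w as columns by row-reducing the coefficient matrix.
A generator of the null space is (1, -3, 1).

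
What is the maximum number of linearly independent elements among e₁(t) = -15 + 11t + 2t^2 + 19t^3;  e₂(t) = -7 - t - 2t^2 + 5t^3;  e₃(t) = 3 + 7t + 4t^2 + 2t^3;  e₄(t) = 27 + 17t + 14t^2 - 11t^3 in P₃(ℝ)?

Represent each element by its coordinate vector in ℝ⁴.
Row-reduce the 4×4 matrix with these as rows.
Exactly 2 pivots survive; hence the rank is 2.

2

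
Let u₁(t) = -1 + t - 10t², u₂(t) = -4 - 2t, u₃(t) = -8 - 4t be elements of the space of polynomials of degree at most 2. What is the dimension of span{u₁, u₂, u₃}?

Pass to coordinate vectors with respect to the basis {1, t, t²}.
Form the matrix with u₁, u₂, u₃ as columns and reduce.
There are 2 pivot columns, so rank = 2.

2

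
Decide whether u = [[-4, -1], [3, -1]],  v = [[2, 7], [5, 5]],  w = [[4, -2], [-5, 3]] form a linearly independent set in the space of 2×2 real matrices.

linearly independent

Write each element as a coordinate vector in ℝ⁴ using {E₁₁, E₁₂, E₂₁, E₂₂}.
Place the vectors as rows of a 3×4 matrix and reduce to echelon form.
The reduction yields 3 nonzero rows, so the rank is 3.
Since rank = 3 (the number of vectors), the set is linearly independent.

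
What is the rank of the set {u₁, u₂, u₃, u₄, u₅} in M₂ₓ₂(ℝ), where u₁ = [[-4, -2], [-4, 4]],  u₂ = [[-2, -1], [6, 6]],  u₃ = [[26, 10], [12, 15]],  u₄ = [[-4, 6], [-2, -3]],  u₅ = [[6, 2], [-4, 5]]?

4

Represent each element by its coordinate vector in ℝ⁴.
Row-reduce the 5×4 matrix with these as rows.
There are 4 pivot columns, so rank = 4.
(With 5 elements in a 4-dimensional space the rank is at most 4.)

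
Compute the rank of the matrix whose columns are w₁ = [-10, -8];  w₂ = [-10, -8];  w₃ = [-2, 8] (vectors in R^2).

Apply Gaussian elimination to the matrix whose rows are w₁, w₂, w₃.
Reduction leaves 2 leading entries, giving rank 2.
(With 3 elements in a 2-dimensional space the rank is at most 2.)

2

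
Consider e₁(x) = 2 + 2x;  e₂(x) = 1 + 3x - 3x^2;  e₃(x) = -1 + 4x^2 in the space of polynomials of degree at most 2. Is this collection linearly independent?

linearly independent

Write each element as a coordinate vector in ℝ³ using {1, x, x^2}.
Form the 3×3 matrix with these as columns; its determinant is 22.
A nonzero determinant means the columns are linearly independent.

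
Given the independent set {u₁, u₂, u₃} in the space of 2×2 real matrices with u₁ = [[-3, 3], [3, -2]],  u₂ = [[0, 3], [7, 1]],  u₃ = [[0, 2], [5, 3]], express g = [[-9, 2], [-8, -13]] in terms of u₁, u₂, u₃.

Work in coordinates with respect to the standard basis {E₁₁, E₁₂, E₂₁, E₂₂}.
Set up the augmented matrix [u₁ | u₂ | u₃ | g] and row-reduce.
Row-reducing the augmented matrix gives the unique coefficients (a₁, a₂, a₃) = (3, -1, -2).

g = 3u₁ - u₂ - 2u₃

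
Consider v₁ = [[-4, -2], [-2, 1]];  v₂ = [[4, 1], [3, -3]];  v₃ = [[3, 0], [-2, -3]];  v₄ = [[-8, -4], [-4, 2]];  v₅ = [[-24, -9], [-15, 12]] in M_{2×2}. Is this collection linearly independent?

Write each element as a coordinate vector in ℝ⁴ using {E₁₁, E₁₂, E₂₁, E₂₂}.
There are 5 vectors in a 4-dimensional space, so they cannot be linearly independent.

linearly dependent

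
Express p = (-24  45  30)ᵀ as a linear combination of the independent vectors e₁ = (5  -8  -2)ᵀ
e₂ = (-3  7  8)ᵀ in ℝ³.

Write p = α₁e₁ + α₂e₂ and equate components.
The system has the unique solution (α₁, α₂) = (-3, 3).

p = -3e₁ + 3e₂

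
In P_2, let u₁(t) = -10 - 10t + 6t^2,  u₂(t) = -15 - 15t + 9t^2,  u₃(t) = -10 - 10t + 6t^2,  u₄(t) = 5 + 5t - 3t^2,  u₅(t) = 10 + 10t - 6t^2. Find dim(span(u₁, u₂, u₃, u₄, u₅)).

1

Represent each element by its coordinate vector in ℝ³.
Form the matrix with u₁, u₂, u₃, u₄, u₅ as columns and reduce.
There is 1 pivot column, so rank = 1.
(With 5 elements in a 3-dimensional space the rank is at most 3.)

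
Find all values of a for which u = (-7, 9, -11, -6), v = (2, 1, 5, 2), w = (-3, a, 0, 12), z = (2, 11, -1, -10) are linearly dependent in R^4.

Dependence holds iff the 4×4 matrix [u v w z] is singular.
Cofactor expansion gives det = -144*a - 2016.
This vanishes exactly when a = -14.

a = -14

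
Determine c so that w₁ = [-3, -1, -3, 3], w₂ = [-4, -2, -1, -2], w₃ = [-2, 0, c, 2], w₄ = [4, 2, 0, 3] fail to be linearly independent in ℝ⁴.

c = 1

Place the vectors as rows of a 4×4 matrix; dependence ⇔ determinant zero.
Cofactor expansion gives det = 2*c - 2.
Setting this to zero gives c = 1.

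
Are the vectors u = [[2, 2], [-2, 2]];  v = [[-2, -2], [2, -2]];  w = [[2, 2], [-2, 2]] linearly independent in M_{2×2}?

linearly dependent

Take coordinates with respect to the standard basis {E₁₁, E₁₂, E₂₁, E₂₂}.
Row-reduce the matrix whose columns are u, v, w.
The reduction yields 1 nonzero row, so the rank is 1.
Since rank 1 < 3, the set is linearly dependent.
Indeed u + v = 0.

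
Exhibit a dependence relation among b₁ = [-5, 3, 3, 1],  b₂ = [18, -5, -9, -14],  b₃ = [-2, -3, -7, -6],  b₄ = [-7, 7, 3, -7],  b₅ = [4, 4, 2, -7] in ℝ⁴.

b₁ + b₂ - b₃ + b₄ - 2b₅ = 0

Row-reduce the matrix with b₁, b₂, b₃, b₄, b₅ as columns; the null space gives the coefficients.
One solution (up to scaling) is (1, 1, -1, 1, -2).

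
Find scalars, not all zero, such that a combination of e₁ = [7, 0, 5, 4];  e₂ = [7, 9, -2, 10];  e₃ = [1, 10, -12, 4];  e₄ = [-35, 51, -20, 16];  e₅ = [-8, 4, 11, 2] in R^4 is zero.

3e₁ - e₂ - 3e₃ + e₄ - 3e₅ = 0

Solve the homogeneous system with e₁, e₂, e₃, e₄, e₅ as columns by row-reducing the coefficient matrix.
One solution (up to scaling) is (3, -1, -3, 1, -3).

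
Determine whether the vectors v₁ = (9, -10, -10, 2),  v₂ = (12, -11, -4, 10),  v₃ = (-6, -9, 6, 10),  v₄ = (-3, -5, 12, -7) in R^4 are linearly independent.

Place the vectors as rows of a 4×4 matrix and reduce to echelon form.
The reduction yields 4 nonzero rows, so the rank is 4.
Since rank = 4 (the number of vectors), the set is linearly independent.

linearly independent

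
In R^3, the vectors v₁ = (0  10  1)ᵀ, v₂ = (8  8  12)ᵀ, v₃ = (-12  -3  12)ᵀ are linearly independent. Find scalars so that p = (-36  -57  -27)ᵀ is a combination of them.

p = -3v₁ - 3v₂ + v₃

Set up the augmented matrix [v₁ | v₂ | v₃ | p] and row-reduce.
The system has the unique solution (α₁, α₂, α₃) = (-3, -3, 1).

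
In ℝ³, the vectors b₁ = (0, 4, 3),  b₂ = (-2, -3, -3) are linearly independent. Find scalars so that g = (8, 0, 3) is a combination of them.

Write g = c₁b₁ + c₂b₂ and equate components.
The system has the unique solution (c₁, c₂) = (-3, -4).

g = -3b₁ - 4b₂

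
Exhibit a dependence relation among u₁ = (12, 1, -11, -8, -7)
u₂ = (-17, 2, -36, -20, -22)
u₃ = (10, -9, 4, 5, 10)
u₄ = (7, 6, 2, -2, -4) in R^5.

Set up α₁u₁ + … + α₄u₄ = 0 and solve the homogeneous system.
A generator of the null space is (2, -1, -2, -3).

2u₁ - u₂ - 2u₃ - 3u₄ = 0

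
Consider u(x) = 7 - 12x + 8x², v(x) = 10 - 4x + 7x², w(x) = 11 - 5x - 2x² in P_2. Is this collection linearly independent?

linearly independent

Take coordinates with respect to the standard basis {1, x, x²}.
Form the 3×3 matrix with these as columns; its determinant is -911.
A nonzero determinant means the columns are linearly independent.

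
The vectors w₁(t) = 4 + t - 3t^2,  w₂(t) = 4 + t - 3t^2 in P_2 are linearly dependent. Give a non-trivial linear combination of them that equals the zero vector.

Take coordinates with respect to {1, t, t^2}.
Write the vectors as columns of a matrix and find a nonzero vector in its null space.
A generator of the null space is (1, -1).

w₁ - w₂ = 0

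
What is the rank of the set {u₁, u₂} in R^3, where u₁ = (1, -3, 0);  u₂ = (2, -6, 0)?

1

Apply Gaussian elimination to the matrix whose rows are u₁, u₂.
The echelon form has 1 nonzero row, so the rank is 1.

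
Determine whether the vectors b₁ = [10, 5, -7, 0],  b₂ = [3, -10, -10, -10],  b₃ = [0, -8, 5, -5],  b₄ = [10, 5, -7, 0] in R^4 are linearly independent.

Two of the vectors are equal, giving an immediate dependence.

linearly dependent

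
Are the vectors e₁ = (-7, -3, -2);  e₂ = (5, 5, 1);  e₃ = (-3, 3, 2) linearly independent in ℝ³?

Row-reduce the matrix whose columns are e₁, e₂, e₃.
The reduction yields 3 nonzero rows, so the rank is 3.
Since rank = 3 (the number of vectors), the set is linearly independent.

linearly independent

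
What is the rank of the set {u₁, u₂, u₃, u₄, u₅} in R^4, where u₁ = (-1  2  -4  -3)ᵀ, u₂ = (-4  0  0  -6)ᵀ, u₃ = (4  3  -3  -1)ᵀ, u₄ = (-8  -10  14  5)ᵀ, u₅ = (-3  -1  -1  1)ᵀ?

rank 3

Apply Gaussian elimination to the matrix whose rows are u₁, u₂, u₃, u₄, u₅.
There are 3 pivot columns, so rank = 3.
(With 5 elements in a 4-dimensional space the rank is at most 4.)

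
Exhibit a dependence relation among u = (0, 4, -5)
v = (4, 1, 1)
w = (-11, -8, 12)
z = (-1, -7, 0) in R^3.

Write the vectors as columns of a matrix and find a nonzero vector in its null space.
The free variable yields coefficients (3, 3, 1, 1) (any nonzero multiple also works).

3u + 3v + w + z = 0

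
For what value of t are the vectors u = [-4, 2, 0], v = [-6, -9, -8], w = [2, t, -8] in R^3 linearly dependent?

The set is linearly dependent precisely when det[u; v; w] = 0.
The determinant works out to -32*t - 416.
Setting this to zero gives t = -13.

t = -13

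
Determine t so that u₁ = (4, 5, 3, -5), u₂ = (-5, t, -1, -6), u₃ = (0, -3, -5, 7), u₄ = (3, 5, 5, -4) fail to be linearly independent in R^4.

t = -11/3

The vectors are dependent exactly when the determinant of the matrix with rows u₁, u₂, u₃, u₄ vanishes.
The determinant works out to -72*t - 264.
Setting this to zero gives t = -11/3.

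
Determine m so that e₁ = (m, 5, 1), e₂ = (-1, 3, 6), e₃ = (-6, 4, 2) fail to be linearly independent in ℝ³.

m = -26/3

Dependence holds iff the 3×3 matrix [e₁ e₂ e₃] is singular.
Cofactor expansion gives det = -18*m - 156.
This vanishes exactly when m = -26/3.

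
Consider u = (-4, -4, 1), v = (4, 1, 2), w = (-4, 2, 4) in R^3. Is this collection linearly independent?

Form the 3×3 matrix with these as columns; its determinant is 108.
A nonzero determinant means the columns are linearly independent.

linearly independent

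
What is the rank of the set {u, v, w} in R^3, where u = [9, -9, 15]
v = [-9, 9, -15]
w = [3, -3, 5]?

Form the matrix with u, v, w as columns and reduce.
Reduction leaves 1 leading entry, giving rank 1.

1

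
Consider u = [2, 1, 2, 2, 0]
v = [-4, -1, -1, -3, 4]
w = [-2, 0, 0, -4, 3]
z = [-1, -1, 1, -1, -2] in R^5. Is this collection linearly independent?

Row-reduce the matrix whose columns are u, v, w, z.
The reduction yields 4 nonzero rows, so the rank is 4.
Since rank = 4 (the number of vectors), the set is linearly independent.

linearly independent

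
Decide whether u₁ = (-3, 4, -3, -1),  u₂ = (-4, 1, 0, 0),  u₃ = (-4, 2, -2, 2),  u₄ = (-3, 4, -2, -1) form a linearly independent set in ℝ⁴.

The matrix [u₁|u₂|u₃|u₄] has determinant -30.
A nonzero determinant means the columns are linearly independent.

linearly independent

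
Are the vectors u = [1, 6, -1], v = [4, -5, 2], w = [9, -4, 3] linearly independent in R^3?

Row-reduce the matrix whose columns are u, v, w.
The reduction yields 2 nonzero rows, so the rank is 2.
Since rank 2 < 3, the set is linearly dependent.
Indeed u + 2v - w = 0.

linearly dependent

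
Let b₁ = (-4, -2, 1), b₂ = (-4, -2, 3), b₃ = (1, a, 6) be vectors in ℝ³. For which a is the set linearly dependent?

Place the vectors as rows of a 3×3 matrix; dependence ⇔ determinant zero.
Cofactor expansion gives det = 8*a - 4.
Setting this to zero gives a = 1/2.

a = 1/2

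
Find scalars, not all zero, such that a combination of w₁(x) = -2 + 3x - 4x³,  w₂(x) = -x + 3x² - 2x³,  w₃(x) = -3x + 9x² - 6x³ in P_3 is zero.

Take coordinates with respect to {1, x, …, x³}.
Write the vectors as columns of a matrix and find a nonzero vector in its null space.
One solution (up to scaling) is (0, 3, -1).

3w₂ - w₃ = 0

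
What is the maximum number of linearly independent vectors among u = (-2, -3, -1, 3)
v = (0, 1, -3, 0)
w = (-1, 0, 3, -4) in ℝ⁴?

Apply Gaussian elimination to the matrix whose rows are u, v, w.
Reduction leaves 3 leading entries, giving rank 3.

3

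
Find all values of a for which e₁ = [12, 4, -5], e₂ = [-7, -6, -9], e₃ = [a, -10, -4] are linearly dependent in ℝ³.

Dependence holds iff the 3×3 matrix [e₁ e₂ e₃] is singular.
Cofactor expansion gives det = -66*a - 1254.
Setting this to zero gives a = -19.

a = -19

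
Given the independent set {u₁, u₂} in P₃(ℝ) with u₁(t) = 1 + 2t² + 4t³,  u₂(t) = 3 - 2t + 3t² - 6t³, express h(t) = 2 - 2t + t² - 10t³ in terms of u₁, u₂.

h = -u₁ + u₂

Work in coordinates with respect to the standard basis {1, t, …, t³}.
Solve the system with u₁, u₂ as columns and h as the right-hand side.
The system has the unique solution (α₁, α₂) = (-1, 1).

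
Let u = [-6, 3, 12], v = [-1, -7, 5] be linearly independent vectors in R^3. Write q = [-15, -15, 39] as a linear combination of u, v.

Set up the augmented matrix [u | v | q] and row-reduce.
The system has the unique solution (a₁, a₂) = (2, 3).

q = 2u + 3v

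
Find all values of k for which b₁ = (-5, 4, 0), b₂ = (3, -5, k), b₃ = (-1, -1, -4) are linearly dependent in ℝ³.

k = -52/9

Dependence holds iff the 3×3 matrix [b₁ b₂ b₃] is singular.
Expanding, det = -9*k - 52.
Solving -9*k - 52 = 0 yields k = -52/9.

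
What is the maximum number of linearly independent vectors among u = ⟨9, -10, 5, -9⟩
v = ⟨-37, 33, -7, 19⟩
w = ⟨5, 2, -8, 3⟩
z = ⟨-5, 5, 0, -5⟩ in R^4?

3

Apply Gaussian elimination to the matrix whose rows are u, v, w, z.
The echelon form has 3 nonzero rows, so the rank is 3.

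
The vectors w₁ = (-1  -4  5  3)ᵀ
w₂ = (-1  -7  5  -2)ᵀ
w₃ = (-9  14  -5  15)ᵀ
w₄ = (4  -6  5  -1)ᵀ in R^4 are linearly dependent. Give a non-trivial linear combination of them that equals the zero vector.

Set up α₁w₁ + … + α₄w₄ = 0 and solve the homogeneous system.
A generator of the null space is (3, -2, -1, -2).

3w₁ - 2w₂ - w₃ - 2w₄ = 0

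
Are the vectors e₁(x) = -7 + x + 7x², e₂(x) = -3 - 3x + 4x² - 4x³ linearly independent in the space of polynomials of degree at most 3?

Write each element as a coordinate vector in ℝ⁴ using {1, x, …, x³}.
Place the vectors as rows of a 2×4 matrix and reduce to echelon form.
The reduction yields 2 nonzero rows, so the rank is 2.
Since rank = 2 (the number of vectors), the set is linearly independent.

linearly independent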